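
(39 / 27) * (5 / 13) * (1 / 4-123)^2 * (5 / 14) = 6027025 / 2016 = 2989.60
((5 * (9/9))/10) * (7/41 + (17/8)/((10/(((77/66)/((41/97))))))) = 14903/39360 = 0.38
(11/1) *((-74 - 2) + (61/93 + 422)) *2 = 709258/93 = 7626.43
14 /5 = 2.80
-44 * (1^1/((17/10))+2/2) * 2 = -2376/17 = -139.76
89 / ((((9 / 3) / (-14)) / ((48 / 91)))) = -2848 / 13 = -219.08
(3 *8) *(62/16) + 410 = 503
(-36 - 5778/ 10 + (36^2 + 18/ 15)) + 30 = 3567/ 5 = 713.40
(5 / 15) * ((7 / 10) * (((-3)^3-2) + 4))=-35 / 6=-5.83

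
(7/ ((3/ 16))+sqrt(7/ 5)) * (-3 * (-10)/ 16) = 3 * sqrt(35)/ 8+70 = 72.22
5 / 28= 0.18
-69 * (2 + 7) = -621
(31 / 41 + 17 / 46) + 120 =228443 / 1886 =121.13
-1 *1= -1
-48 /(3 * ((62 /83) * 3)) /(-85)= 0.08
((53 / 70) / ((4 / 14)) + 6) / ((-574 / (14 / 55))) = -173 / 45100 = -0.00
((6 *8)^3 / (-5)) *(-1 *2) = 221184 / 5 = 44236.80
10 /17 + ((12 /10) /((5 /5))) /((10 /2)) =352 /425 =0.83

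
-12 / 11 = -1.09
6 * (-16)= -96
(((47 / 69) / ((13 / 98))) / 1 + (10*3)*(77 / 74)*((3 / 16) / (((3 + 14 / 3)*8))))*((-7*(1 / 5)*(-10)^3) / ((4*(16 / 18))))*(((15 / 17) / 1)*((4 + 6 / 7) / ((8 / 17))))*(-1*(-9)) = 3824517839625 / 22657024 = 168800.54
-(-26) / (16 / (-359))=-4667 / 8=-583.38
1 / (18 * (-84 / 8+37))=1 / 477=0.00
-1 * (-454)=454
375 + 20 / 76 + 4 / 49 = 349446 / 931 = 375.34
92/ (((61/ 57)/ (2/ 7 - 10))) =-356592/ 427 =-835.11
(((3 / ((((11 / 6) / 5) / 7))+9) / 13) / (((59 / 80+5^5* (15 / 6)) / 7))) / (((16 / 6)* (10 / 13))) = 1701 / 763961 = 0.00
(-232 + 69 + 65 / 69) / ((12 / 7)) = -39137 / 414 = -94.53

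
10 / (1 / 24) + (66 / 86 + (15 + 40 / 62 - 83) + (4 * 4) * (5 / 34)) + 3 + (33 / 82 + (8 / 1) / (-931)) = 309943248339 / 1729986062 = 179.16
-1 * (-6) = 6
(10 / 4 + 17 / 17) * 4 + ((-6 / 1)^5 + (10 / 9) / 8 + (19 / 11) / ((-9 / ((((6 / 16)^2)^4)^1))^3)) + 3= -3627378379978832752720874435 / 467514281804094876155904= -7758.86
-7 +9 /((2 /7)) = 49 /2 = 24.50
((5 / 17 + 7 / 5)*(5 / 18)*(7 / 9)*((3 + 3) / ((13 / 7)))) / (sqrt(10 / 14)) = 784*sqrt(35) / 3315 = 1.40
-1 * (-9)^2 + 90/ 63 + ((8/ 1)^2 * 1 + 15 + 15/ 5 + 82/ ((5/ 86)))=1412.83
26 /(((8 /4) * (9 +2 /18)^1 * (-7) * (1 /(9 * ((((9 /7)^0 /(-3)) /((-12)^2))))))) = 39 /9184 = 0.00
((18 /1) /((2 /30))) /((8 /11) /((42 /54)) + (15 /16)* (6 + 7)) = 110880 /5389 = 20.58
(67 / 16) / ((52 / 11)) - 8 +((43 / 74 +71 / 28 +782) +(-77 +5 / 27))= 4079634017 / 5818176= 701.19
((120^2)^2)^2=42998169600000000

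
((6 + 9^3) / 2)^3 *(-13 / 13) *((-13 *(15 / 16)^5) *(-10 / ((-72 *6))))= 725885138671875 / 67108864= 10816531.46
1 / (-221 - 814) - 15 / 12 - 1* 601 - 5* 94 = -4439119 / 4140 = -1072.25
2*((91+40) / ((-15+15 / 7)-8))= -917 / 73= -12.56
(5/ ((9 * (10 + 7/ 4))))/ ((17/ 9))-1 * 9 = -7171/ 799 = -8.97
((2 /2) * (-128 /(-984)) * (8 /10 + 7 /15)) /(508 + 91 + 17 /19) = 2888 /10514655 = 0.00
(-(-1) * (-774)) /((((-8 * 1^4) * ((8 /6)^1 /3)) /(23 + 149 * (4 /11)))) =2957067 /176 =16801.52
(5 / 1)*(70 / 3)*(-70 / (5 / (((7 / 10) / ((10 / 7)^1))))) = -2401 / 3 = -800.33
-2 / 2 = -1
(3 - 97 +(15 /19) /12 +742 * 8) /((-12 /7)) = -1035993 /304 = -3407.87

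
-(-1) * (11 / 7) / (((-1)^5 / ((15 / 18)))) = -55 / 42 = -1.31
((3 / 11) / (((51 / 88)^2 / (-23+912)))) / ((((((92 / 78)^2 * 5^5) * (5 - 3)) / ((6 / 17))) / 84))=2.46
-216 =-216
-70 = -70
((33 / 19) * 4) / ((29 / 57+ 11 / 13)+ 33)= 0.20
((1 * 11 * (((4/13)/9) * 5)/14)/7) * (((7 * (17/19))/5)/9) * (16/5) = 5984/700245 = 0.01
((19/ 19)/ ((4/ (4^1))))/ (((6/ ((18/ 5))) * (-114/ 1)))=-1/ 190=-0.01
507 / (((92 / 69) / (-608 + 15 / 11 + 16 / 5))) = -50480469 / 220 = -229456.68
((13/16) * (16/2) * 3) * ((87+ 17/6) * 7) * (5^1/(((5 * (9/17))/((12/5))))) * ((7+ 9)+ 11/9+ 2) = 144253109/135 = 1068541.55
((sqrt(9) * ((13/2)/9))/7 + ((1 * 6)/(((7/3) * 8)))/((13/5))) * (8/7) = 946/1911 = 0.50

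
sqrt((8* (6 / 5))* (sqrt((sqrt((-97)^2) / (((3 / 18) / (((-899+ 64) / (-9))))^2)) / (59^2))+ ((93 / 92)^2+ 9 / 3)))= 30.51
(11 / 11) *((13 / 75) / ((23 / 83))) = 1079 / 1725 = 0.63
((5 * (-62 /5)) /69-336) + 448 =7666 /69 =111.10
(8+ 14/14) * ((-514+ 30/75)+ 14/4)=-45909/10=-4590.90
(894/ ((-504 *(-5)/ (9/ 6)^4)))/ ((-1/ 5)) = -4023/ 448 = -8.98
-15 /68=-0.22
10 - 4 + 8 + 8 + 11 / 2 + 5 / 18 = 27.78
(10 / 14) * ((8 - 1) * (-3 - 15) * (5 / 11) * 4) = -1800 / 11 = -163.64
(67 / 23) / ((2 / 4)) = 134 / 23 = 5.83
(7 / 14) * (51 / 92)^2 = 2601 / 16928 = 0.15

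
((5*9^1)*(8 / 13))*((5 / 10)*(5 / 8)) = 225 / 26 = 8.65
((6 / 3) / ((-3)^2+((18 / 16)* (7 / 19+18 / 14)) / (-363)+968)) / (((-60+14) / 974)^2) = 1387912988 / 1512245423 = 0.92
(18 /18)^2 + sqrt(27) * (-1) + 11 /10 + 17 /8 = 169 /40- 3 * sqrt(3) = -0.97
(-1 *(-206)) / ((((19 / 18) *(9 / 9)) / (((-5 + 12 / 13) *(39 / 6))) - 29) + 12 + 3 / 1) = -98262 / 6697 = -14.67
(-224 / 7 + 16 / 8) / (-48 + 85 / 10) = 0.76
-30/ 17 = -1.76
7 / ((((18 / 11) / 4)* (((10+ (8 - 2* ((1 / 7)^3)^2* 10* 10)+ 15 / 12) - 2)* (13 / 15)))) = 362358920 / 316562259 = 1.14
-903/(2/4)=-1806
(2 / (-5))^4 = 16 / 625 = 0.03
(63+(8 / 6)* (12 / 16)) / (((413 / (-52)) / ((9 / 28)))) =-2.59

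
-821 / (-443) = 821 / 443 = 1.85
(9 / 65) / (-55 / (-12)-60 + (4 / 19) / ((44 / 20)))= -22572 / 9018425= -0.00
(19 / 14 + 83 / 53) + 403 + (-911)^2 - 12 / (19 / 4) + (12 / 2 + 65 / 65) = 830331.40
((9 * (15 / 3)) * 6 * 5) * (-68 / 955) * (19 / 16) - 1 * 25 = -53155 / 382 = -139.15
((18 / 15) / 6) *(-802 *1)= -802 / 5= -160.40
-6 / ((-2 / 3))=9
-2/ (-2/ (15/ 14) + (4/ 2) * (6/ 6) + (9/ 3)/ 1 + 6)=-30/ 137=-0.22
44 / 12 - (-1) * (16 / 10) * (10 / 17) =235 / 51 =4.61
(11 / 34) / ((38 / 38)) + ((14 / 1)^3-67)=2677.32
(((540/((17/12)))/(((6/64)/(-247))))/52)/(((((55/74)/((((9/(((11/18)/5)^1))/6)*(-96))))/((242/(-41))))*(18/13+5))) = -1637334466560/57851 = -28302613.03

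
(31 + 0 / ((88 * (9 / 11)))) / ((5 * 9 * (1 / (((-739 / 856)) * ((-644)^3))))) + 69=764845887667 / 4815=158846497.96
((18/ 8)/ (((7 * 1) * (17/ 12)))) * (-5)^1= -135/ 119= -1.13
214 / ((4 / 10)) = 535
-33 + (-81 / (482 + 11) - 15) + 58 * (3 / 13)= -222903 / 6409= -34.78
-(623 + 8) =-631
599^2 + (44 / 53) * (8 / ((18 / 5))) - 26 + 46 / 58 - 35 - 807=4951323680 / 13833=357935.64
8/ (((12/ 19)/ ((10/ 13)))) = 9.74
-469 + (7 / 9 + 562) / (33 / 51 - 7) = -557.59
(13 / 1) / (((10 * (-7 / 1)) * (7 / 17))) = -221 / 490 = -0.45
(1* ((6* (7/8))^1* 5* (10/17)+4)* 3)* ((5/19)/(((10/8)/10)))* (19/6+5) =323890/323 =1002.76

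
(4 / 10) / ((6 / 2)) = 2 / 15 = 0.13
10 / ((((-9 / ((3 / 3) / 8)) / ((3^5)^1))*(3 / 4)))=-45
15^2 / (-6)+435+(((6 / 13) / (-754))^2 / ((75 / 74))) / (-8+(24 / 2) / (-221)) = 8170774132494 / 20555406625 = 397.50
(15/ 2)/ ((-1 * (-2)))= 15/ 4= 3.75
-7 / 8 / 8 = -7 / 64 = -0.11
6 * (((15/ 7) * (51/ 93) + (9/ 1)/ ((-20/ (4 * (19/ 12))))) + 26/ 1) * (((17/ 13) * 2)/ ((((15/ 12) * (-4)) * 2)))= -5384121/ 141050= -38.17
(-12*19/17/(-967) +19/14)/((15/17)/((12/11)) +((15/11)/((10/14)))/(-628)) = 544925491/320268466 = 1.70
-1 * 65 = -65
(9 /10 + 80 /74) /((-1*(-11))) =733 /4070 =0.18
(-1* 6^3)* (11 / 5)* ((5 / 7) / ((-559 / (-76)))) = -180576 / 3913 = -46.15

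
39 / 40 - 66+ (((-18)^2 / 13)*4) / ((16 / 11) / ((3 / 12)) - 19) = -218925 / 3016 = -72.59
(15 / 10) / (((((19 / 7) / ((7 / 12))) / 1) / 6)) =147 / 76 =1.93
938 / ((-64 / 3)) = -1407 / 32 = -43.97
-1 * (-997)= 997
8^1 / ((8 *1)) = 1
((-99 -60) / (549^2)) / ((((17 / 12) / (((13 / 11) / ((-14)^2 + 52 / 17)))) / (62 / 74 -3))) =27560 / 5765499729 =0.00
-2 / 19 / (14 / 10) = -10 / 133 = -0.08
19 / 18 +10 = 199 / 18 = 11.06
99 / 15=6.60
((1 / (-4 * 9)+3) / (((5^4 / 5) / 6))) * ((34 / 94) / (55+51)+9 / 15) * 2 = 1608317 / 9341250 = 0.17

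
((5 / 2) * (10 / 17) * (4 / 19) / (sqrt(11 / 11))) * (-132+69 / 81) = -354100 / 8721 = -40.60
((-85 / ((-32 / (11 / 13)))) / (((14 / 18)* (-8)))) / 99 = -85 / 23296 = -0.00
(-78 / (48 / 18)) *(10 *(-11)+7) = 12051 / 4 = 3012.75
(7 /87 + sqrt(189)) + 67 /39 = 678 /377 + 3 * sqrt(21) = 15.55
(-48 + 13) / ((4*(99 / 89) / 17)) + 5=-128.72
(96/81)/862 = 16/11637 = 0.00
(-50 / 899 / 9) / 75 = -2 / 24273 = -0.00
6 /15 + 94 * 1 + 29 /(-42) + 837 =195449 /210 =930.71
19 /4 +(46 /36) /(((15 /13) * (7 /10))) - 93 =-65521 /756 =-86.67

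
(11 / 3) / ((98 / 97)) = 1067 / 294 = 3.63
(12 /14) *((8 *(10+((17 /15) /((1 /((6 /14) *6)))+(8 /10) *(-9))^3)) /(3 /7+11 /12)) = -13576320 /38759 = -350.28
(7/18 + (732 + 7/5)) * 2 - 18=65231/45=1449.58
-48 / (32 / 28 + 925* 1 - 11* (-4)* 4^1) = -336 / 7715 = -0.04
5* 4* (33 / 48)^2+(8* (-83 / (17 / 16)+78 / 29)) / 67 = 944523 / 2113984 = 0.45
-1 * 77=-77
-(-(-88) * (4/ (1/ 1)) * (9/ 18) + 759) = -935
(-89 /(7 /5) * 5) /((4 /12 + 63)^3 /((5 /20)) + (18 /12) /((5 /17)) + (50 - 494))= -600750 /1919690479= -0.00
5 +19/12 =79/12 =6.58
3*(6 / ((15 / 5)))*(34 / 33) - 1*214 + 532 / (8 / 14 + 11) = -161.84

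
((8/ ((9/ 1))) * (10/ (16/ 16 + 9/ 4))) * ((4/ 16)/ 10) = 0.07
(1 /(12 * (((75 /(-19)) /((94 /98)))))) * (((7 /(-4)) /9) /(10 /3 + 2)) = 893 /1209600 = 0.00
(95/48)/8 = 95/384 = 0.25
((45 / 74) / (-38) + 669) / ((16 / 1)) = 1881183 / 44992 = 41.81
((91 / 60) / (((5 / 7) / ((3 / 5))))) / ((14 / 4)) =91 / 250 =0.36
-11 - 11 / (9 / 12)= -77 / 3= -25.67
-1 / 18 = -0.06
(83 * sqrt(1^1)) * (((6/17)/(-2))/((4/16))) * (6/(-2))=2988/17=175.76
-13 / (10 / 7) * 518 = -23569 / 5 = -4713.80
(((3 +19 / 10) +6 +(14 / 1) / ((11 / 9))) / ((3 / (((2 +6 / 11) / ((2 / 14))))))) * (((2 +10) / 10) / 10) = 240982 / 15125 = 15.93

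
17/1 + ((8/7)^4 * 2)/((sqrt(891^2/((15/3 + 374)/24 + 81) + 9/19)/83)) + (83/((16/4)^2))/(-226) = 679936 * sqrt(1775438498899)/289745191281 + 61389/3616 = 20.10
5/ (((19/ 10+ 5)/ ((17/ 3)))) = 850/ 207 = 4.11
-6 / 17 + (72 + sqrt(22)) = sqrt(22) + 1218 / 17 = 76.34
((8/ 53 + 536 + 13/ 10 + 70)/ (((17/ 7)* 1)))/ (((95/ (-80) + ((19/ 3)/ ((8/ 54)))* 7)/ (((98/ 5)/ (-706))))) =-883428056/ 37919868925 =-0.02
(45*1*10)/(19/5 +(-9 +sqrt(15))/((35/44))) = -4142250/40129 - 693000*sqrt(15)/40129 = -170.11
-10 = -10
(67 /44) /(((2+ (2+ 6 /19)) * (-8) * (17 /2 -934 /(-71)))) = -90383 /44378400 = -0.00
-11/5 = -2.20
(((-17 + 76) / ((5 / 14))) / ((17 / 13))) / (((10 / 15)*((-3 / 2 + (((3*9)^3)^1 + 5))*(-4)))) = -16107 / 6693410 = -0.00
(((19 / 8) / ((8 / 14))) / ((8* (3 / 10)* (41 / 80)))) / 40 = 0.08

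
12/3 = 4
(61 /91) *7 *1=61 /13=4.69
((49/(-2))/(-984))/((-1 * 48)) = -49/94464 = -0.00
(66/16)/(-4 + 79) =0.06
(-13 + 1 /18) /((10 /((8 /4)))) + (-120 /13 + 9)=-3299 /1170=-2.82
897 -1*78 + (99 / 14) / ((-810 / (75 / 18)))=1238273 / 1512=818.96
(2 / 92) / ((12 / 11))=11 / 552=0.02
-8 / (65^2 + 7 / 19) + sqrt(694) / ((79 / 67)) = -76 / 40141 + 67 *sqrt(694) / 79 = 22.34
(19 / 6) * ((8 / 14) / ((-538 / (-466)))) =1.57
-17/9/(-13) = 17/117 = 0.15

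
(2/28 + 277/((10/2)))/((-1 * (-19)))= 3883/1330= 2.92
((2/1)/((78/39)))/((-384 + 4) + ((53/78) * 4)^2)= -1521/566744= -0.00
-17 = -17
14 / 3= 4.67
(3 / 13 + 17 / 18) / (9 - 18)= -0.13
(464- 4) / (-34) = -230 / 17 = -13.53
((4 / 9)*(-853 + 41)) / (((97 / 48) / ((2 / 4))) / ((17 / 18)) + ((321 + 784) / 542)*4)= -59854144 / 2062269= -29.02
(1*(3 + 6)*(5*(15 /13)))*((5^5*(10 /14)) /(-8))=-10546875 /728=-14487.47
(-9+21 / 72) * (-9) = 627 / 8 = 78.38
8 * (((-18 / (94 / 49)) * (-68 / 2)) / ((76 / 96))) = 2878848 / 893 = 3223.79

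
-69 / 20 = -3.45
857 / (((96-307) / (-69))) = 59133 / 211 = 280.25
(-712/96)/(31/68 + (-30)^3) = 1513/5507907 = 0.00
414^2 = 171396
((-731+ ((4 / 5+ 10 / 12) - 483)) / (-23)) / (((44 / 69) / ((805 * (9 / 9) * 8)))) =5855731 / 11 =532339.18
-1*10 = -10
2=2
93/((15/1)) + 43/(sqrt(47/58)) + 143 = 43 * sqrt(2726)/47 + 746/5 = 196.97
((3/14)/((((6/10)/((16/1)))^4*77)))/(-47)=-29.94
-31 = -31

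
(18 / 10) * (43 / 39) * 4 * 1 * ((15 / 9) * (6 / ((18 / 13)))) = 172 / 3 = 57.33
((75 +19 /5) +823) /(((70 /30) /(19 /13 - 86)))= -2123739 /65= -32672.91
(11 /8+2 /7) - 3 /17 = 1413 /952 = 1.48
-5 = -5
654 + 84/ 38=12468/ 19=656.21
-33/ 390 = -11/ 130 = -0.08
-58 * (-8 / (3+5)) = 58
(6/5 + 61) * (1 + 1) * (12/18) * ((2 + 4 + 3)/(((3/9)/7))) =15674.40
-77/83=-0.93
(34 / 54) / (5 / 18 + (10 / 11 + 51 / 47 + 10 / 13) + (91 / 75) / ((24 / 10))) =2285140 / 12872403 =0.18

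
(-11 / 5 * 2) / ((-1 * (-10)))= -11 / 25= -0.44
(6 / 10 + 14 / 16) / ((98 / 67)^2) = 264851 / 384160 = 0.69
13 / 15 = 0.87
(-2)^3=-8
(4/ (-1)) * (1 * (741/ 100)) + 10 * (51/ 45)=-1373/ 75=-18.31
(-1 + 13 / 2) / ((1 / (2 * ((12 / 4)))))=33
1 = 1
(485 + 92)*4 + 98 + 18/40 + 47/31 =1492939/620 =2407.97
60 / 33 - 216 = -2356 / 11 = -214.18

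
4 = 4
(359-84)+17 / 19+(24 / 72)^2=276.01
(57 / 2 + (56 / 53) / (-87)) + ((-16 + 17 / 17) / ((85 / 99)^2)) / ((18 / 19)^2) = 155007077 / 26651580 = 5.82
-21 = -21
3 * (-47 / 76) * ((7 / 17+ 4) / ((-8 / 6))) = 31725 / 5168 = 6.14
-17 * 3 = -51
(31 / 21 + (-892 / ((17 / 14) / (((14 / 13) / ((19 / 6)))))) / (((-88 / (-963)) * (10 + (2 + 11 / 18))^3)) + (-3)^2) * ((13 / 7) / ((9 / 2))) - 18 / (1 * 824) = 84703460323479631 / 22653214604883324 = 3.74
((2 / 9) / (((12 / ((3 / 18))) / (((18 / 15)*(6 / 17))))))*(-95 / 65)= -19 / 9945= -0.00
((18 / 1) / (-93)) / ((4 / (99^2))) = -29403 / 62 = -474.24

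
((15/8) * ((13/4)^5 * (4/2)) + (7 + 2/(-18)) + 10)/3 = 50747147/110592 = 458.87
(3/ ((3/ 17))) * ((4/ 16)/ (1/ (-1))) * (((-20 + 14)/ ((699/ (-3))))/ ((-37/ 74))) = 51/ 233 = 0.22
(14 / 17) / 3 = 14 / 51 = 0.27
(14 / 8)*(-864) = -1512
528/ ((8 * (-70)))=-33/ 35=-0.94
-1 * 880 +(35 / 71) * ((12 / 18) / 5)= -187426 / 213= -879.93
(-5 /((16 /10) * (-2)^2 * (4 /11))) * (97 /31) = -26675 /3968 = -6.72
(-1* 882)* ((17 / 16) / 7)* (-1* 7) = 7497 / 8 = 937.12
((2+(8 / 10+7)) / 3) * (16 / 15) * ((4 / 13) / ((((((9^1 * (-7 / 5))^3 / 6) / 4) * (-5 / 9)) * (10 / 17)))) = 0.04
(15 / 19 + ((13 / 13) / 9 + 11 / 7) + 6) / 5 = 10141 / 5985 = 1.69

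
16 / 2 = 8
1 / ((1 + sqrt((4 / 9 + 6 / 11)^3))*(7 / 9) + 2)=218317275 / 560318467-12835746*sqrt(22) / 560318467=0.28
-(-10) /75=2 /15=0.13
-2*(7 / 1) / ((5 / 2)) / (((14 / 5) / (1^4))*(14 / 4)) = -4 / 7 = -0.57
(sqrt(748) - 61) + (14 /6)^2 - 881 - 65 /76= -641189 /684 + 2 * sqrt(187)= -910.06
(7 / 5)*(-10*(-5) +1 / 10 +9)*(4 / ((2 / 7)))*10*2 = 115836 / 5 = 23167.20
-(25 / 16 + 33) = -34.56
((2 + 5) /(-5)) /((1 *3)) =-7 /15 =-0.47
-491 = -491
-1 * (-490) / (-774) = -245 / 387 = -0.63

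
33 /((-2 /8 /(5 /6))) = -110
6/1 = 6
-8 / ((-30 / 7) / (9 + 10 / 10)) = 56 / 3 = 18.67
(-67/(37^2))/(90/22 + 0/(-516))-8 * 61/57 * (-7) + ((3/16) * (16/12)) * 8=72474547/1170495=61.92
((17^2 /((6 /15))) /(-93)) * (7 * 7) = -70805 /186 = -380.67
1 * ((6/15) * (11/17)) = 22/85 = 0.26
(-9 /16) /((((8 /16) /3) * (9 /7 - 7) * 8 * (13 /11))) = 2079 /33280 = 0.06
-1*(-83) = 83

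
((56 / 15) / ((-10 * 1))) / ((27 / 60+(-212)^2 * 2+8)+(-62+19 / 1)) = -112 / 26956035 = -0.00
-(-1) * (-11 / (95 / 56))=-616 / 95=-6.48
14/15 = 0.93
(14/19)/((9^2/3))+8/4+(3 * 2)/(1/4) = 13352/513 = 26.03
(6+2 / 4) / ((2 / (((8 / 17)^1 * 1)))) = 26 / 17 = 1.53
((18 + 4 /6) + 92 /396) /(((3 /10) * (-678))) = -9355 /100683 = -0.09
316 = 316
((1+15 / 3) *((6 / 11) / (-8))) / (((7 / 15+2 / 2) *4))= -135 / 1936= -0.07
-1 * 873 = -873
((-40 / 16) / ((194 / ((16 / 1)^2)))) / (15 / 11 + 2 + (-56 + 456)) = -3520 / 430389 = -0.01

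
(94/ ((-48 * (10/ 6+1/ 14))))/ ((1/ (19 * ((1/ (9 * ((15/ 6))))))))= -6251/ 6570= -0.95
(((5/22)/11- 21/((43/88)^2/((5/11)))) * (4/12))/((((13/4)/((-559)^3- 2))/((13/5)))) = 416415593702266/223729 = 1861249966.26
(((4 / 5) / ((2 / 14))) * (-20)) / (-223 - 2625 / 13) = 364 / 1381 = 0.26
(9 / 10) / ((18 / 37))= 37 / 20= 1.85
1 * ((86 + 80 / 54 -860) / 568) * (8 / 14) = -0.78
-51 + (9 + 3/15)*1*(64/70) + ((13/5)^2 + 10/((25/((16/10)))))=-35.19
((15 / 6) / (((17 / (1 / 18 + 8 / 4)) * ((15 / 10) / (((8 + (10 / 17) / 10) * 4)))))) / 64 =25345 / 249696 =0.10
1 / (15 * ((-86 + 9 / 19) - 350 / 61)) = -1159 / 1586625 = -0.00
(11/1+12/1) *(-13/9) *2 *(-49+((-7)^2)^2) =-468832/3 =-156277.33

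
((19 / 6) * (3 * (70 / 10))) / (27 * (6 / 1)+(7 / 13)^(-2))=6517 / 16214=0.40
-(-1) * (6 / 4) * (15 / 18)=5 / 4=1.25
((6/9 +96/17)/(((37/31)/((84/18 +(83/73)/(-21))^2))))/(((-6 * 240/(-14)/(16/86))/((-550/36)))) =-3.11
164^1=164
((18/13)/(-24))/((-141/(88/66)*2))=1/3666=0.00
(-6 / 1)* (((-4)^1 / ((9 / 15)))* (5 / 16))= 25 / 2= 12.50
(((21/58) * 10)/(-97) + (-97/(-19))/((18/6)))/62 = 133438/4970571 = 0.03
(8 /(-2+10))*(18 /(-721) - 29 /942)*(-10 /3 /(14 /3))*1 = 189325 /4754274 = 0.04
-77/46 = -1.67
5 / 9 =0.56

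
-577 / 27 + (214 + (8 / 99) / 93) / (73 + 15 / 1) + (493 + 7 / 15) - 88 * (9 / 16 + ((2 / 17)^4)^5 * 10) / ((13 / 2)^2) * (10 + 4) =458.13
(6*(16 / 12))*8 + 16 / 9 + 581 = 5821 / 9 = 646.78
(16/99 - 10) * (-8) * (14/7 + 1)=7792/33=236.12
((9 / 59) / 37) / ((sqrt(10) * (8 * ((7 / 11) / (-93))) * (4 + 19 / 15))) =-27621 * sqrt(10) / 19315184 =-0.00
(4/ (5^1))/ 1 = 4/ 5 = 0.80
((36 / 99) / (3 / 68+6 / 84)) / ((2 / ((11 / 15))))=952 / 825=1.15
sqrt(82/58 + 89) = sqrt(76038)/29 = 9.51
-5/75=-1/15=-0.07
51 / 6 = 17 / 2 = 8.50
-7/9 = -0.78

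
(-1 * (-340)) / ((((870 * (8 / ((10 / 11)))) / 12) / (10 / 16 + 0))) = 425 / 1276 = 0.33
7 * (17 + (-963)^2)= 6491702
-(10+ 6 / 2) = -13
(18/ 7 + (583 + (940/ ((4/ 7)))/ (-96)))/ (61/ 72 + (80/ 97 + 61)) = 111158799/ 12255628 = 9.07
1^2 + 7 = 8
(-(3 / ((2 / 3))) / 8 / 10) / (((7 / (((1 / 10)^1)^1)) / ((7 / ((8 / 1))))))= -0.00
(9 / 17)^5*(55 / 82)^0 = 59049 / 1419857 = 0.04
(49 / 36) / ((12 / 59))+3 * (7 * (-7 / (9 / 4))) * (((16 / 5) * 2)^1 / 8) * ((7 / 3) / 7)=-23177 / 2160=-10.73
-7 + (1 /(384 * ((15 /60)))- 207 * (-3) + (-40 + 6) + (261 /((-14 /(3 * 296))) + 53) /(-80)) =2641913 /3360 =786.28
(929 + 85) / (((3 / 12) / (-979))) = -3970824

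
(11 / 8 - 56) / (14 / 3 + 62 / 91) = -119301 / 11680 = -10.21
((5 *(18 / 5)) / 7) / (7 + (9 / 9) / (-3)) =0.39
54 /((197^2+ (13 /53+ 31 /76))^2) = 876138336 /24437594105030089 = 0.00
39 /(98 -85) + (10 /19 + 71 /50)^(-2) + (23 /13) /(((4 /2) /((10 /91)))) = 13594144364 /4044441583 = 3.36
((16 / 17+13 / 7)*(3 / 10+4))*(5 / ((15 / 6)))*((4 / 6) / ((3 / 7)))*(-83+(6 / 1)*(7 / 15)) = -3002.31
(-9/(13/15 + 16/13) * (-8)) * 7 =240.29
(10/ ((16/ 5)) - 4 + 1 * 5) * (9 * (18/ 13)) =2673/ 52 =51.40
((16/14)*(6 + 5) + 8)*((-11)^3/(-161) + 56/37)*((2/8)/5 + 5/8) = 28315818/208495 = 135.81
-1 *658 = -658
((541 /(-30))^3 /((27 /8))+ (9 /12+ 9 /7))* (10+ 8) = -4428337663 /141750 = -31240.48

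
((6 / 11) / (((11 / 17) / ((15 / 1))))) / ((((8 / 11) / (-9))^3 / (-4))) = 6134535 / 64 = 95852.11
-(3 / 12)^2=-1 / 16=-0.06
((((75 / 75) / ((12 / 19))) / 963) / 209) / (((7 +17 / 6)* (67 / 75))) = 25 / 27916086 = 0.00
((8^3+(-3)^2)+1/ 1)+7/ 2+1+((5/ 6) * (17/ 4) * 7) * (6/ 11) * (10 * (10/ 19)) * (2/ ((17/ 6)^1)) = 241077/ 418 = 576.74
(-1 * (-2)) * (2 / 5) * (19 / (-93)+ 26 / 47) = 1220 / 4371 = 0.28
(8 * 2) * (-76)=-1216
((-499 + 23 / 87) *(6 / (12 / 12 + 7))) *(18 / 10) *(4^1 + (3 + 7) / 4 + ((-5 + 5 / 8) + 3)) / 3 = -533697 / 464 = -1150.21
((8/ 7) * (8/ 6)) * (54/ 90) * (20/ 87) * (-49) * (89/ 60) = -19936/ 1305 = -15.28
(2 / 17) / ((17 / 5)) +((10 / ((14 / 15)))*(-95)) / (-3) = 686445 / 2023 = 339.32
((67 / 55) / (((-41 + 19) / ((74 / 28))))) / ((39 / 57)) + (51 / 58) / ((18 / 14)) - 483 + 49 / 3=-2977308899 / 6386380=-466.20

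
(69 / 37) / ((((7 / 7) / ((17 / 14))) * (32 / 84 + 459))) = 3519 / 713878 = 0.00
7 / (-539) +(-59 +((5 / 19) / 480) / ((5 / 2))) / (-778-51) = 16935763 / 291078480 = 0.06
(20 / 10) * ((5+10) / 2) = 15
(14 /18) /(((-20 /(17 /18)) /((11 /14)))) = -187 /6480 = -0.03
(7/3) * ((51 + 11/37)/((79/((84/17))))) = 372008/49691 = 7.49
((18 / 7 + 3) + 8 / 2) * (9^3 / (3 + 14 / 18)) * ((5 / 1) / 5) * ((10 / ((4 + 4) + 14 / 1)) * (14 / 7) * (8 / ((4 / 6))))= 26375220 / 1309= 20149.14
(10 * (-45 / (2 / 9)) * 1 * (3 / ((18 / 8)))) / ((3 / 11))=-9900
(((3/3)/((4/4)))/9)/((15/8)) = 8/135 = 0.06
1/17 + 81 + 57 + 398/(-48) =52945/408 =129.77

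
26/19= 1.37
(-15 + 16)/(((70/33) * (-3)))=-0.16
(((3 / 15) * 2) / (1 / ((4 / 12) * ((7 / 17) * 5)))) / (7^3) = 2 / 2499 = 0.00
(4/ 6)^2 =4/ 9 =0.44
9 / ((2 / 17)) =153 / 2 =76.50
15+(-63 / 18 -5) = 6.50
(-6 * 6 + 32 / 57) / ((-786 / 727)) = 32.78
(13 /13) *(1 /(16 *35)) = 1 /560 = 0.00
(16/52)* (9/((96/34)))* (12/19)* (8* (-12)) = -14688/247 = -59.47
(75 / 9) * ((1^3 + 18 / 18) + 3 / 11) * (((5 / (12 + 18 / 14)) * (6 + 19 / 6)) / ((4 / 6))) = 109375 / 1116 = 98.01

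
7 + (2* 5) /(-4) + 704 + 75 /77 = 109259 /154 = 709.47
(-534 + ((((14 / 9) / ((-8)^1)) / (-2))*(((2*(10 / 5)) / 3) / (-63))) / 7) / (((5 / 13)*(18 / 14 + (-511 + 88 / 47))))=1109984759 / 406004400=2.73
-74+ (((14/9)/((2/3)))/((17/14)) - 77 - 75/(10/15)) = -26681/102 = -261.58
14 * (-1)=-14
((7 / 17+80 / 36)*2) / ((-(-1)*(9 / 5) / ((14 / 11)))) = 56420 / 15147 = 3.72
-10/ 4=-2.50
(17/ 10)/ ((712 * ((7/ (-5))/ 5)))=-85/ 9968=-0.01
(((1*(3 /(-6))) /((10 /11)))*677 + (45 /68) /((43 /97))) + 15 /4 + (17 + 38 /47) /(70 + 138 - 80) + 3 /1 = -8003104253 /21988480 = -363.97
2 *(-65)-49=-179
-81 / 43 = -1.88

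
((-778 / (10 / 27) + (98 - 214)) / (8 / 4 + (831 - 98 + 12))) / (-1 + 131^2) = -11083 / 64092600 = -0.00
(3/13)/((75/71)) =71/325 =0.22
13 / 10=1.30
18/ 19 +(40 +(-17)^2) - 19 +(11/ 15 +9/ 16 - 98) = 976949/ 4560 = 214.24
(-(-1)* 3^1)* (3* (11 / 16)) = 99 / 16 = 6.19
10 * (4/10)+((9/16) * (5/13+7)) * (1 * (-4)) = -164/13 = -12.62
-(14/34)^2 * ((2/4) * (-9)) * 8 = 1764/289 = 6.10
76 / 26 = 38 / 13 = 2.92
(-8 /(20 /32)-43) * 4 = -1116 /5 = -223.20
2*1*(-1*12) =-24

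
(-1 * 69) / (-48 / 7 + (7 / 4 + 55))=-1932 / 1397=-1.38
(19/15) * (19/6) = 361/90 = 4.01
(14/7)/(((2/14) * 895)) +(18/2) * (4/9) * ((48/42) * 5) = 22.87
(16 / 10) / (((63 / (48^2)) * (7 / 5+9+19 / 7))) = 2048 / 459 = 4.46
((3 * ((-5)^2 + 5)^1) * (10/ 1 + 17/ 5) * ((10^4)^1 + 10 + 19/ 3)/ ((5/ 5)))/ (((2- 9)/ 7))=-12079698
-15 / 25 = -3 / 5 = -0.60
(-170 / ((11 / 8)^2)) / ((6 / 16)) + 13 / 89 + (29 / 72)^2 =-13368844519 / 55826496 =-239.47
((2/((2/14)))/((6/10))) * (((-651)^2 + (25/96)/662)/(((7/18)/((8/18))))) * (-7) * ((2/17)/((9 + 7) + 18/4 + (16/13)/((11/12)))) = -134801672890885/316366821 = -426092.95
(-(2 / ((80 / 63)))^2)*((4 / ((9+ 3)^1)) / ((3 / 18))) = -3969 / 800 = -4.96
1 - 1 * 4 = -3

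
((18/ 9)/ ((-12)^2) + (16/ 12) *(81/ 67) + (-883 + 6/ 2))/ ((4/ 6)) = -4237277/ 3216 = -1317.56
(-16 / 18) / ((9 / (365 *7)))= -20440 / 81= -252.35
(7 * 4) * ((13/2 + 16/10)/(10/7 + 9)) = 7938/365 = 21.75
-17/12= -1.42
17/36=0.47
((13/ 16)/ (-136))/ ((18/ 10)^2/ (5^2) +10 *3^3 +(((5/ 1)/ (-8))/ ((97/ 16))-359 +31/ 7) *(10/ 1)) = 0.00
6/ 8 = 3/ 4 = 0.75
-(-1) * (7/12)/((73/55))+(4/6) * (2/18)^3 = 281249/638604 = 0.44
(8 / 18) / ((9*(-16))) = -1 / 324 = -0.00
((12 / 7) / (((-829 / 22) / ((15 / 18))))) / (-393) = 220 / 2280579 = 0.00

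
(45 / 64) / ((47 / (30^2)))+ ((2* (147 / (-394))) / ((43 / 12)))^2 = 728888135517 / 53961896432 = 13.51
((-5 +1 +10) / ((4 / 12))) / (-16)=-9 / 8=-1.12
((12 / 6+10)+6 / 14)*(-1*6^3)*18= -338256 / 7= -48322.29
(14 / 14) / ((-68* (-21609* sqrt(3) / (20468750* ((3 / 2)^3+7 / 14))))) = 317265625* sqrt(3) / 17632944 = 31.16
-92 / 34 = -46 / 17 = -2.71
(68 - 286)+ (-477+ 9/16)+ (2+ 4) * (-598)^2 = 2144929.56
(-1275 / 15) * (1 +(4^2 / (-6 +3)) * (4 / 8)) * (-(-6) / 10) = 85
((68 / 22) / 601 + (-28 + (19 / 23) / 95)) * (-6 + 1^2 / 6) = 148938293 / 912318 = 163.25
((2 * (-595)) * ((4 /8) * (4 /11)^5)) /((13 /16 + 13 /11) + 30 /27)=-87736320 /72019079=-1.22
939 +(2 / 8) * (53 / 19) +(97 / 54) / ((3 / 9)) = 646439 / 684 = 945.09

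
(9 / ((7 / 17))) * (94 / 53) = 14382 / 371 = 38.77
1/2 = 0.50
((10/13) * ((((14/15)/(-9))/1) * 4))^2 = 12544/123201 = 0.10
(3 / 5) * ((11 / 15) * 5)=2.20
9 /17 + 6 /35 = 417 /595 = 0.70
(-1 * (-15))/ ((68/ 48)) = 180/ 17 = 10.59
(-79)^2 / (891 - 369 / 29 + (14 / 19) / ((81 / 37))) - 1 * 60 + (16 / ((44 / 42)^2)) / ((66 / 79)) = -1850069480667 / 52192971512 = -35.45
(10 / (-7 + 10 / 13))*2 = -260 / 81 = -3.21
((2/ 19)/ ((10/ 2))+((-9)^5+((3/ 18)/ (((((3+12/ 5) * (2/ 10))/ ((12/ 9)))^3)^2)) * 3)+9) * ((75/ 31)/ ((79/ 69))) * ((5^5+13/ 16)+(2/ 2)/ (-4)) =-4554942560254501036466165/ 11681536677331032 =-389926658.29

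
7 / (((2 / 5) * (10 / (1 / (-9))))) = -7 / 36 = -0.19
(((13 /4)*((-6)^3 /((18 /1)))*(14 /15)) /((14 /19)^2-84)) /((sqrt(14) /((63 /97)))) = 42237*sqrt(14) /2087440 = 0.08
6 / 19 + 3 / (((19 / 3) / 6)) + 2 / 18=3.27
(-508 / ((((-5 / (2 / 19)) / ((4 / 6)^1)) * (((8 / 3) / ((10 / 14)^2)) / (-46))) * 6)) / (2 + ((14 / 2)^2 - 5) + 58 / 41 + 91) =-239522 / 3170055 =-0.08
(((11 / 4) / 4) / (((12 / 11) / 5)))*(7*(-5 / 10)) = -4235 / 384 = -11.03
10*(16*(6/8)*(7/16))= 105/2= 52.50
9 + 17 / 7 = 80 / 7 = 11.43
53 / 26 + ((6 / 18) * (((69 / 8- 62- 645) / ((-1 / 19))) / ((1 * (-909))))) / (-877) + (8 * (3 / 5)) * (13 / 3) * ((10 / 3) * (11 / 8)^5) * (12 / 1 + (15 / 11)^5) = 362809758583651 / 63673399296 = 5697.98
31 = 31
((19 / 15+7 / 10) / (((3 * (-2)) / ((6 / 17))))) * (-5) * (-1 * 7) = -413 / 102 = -4.05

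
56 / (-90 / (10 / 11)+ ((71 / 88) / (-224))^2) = -21759524864 / 38467726415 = -0.57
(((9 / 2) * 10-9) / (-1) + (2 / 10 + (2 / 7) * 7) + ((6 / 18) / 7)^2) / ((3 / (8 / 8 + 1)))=-149048 / 6615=-22.53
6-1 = 5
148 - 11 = 137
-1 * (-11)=11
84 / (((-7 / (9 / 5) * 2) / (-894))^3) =781324322004 / 6125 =127563154.61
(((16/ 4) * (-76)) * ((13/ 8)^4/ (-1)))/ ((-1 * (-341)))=542659/ 87296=6.22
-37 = -37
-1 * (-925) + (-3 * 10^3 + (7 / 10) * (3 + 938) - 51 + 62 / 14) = -102401 / 70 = -1462.87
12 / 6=2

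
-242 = -242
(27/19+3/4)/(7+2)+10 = 2335/228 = 10.24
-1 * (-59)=59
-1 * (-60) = 60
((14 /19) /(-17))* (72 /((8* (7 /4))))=-72 /323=-0.22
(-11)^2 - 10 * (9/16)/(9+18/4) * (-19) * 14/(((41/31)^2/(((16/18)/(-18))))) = 48148313/408483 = 117.87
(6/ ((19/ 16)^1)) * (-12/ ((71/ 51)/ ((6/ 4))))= -88128/ 1349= -65.33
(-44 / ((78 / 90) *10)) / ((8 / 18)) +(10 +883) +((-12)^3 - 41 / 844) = -9287487 / 10972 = -846.47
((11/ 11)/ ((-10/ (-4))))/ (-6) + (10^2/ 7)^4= 1499997599/ 36015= 41649.25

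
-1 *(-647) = 647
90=90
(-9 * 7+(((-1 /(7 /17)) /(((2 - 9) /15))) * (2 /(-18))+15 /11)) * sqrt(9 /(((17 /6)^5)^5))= -218986479783936 * sqrt(102) /5338567559736300043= -0.00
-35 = -35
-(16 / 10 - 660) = 3292 / 5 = 658.40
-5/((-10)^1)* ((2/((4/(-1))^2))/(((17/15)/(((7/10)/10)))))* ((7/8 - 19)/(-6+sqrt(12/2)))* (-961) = -585249/43520 - 195083* sqrt(6)/87040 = -18.94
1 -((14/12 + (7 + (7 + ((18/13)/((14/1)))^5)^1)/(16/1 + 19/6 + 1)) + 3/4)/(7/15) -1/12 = -74178717031267/15856656806991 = -4.68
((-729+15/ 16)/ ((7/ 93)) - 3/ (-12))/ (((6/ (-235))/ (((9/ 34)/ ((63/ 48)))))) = 254582315/ 3332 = 76405.26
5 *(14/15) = 14/3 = 4.67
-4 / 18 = -2 / 9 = -0.22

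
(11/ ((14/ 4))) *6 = 132/ 7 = 18.86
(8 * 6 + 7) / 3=55 / 3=18.33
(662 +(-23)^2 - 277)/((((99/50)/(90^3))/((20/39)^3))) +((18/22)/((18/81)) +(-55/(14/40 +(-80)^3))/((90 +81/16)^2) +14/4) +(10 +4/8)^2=47306039250213522822871/1042343264420172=45384319.03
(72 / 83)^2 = 5184 / 6889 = 0.75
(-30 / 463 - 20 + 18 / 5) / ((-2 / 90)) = 343044 / 463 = 740.92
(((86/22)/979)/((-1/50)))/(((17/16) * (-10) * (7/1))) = 3440/1281511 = 0.00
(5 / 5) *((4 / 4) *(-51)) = -51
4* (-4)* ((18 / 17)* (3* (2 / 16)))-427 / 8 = -8123 / 136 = -59.73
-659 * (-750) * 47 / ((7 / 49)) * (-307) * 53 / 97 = -2645798835750 / 97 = -27276276657.22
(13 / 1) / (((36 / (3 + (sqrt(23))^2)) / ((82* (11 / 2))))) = 76219 / 18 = 4234.39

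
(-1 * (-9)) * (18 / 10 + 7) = 396 / 5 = 79.20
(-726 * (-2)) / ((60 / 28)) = 3388 / 5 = 677.60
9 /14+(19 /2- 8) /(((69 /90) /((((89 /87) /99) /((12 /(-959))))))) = -1798691 /1848924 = -0.97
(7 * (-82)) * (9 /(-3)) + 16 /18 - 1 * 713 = 9089 /9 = 1009.89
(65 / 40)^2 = 169 / 64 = 2.64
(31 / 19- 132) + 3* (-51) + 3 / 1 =-280.37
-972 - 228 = -1200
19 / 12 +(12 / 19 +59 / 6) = 2747 / 228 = 12.05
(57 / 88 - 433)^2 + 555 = 1451872129 / 7744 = 187483.49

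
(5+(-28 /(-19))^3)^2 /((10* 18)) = 351525001 /940917620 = 0.37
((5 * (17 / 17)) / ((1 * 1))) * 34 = 170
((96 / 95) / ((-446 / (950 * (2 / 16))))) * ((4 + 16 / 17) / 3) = -1680 / 3791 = -0.44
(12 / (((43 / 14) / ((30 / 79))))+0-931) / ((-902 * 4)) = 3157567 / 12256376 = 0.26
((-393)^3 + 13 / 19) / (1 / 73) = -84188758910 / 19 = -4430987311.05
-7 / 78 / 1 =-7 / 78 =-0.09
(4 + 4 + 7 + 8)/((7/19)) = 437/7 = 62.43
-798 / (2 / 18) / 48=-1197 / 8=-149.62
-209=-209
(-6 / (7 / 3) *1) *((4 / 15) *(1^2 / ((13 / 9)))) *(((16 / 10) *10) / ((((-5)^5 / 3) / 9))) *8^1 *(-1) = -746496 / 1421875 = -0.53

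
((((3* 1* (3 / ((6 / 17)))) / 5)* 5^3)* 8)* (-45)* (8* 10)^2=-1468800000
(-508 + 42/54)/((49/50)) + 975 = 201725/441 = 457.43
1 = 1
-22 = -22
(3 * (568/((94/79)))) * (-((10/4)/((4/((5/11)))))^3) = -262921875/8007296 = -32.84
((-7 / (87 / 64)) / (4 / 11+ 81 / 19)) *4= -374528 / 84129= -4.45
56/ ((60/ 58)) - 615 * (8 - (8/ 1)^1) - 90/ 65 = 52.75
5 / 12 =0.42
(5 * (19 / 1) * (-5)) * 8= -3800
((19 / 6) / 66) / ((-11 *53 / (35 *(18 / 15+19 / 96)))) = -8113 / 2014848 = -0.00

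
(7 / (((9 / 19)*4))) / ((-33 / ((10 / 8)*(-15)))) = 3325 / 1584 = 2.10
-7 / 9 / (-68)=7 / 612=0.01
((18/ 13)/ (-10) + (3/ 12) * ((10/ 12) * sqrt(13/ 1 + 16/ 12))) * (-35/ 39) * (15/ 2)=315/ 338 - 875 * sqrt(129)/ 1872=-4.38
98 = 98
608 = 608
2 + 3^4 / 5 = 91 / 5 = 18.20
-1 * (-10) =10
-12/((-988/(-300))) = -900/247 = -3.64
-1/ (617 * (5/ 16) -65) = -16/ 2045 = -0.01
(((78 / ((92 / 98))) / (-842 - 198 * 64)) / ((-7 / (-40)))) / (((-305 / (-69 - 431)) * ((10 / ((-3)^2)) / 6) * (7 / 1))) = -421200 / 9480071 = -0.04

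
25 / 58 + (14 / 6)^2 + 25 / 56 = 92401 / 14616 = 6.32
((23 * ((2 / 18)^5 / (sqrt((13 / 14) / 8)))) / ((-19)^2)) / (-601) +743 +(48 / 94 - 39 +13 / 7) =232395 / 329 - 92 * sqrt(91) / 166547291157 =706.37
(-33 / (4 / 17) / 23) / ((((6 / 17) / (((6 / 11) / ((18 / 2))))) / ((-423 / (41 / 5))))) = 54.02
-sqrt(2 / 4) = -sqrt(2) / 2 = -0.71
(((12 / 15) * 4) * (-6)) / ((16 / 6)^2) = -27 / 10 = -2.70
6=6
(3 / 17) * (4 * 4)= 48 / 17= 2.82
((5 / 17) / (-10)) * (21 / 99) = -7 / 1122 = -0.01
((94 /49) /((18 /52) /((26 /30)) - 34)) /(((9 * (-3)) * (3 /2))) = 63544 /45075933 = 0.00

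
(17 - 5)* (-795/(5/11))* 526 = -11039688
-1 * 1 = -1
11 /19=0.58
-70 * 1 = -70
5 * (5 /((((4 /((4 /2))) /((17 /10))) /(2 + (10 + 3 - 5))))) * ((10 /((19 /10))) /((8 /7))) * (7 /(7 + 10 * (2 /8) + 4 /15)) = 7809375 /11134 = 701.40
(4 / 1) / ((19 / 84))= 336 / 19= 17.68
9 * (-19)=-171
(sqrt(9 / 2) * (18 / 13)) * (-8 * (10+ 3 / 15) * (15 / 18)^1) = -1836 * sqrt(2) / 13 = -199.73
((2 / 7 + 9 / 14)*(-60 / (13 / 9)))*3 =-810 / 7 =-115.71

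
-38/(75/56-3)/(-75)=-2128/6975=-0.31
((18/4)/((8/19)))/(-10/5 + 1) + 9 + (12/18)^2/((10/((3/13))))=-5233/3120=-1.68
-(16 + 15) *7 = -217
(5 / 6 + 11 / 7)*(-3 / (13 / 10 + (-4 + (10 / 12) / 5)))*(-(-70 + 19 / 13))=1349865 / 6916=195.18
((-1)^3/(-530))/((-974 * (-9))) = 1/4645980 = 0.00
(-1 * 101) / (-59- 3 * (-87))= -0.50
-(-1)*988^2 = 976144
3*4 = 12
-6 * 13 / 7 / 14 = -39 / 49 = -0.80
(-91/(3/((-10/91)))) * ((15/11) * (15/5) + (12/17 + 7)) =22060/561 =39.32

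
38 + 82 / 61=2400 / 61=39.34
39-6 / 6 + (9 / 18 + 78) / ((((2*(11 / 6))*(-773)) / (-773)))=1307 / 22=59.41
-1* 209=-209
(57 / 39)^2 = 361 / 169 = 2.14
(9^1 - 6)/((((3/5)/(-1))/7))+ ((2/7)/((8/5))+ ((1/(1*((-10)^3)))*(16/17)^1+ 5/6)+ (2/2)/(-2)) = -6156293/178500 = -34.49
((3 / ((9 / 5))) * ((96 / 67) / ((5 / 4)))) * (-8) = -1024 / 67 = -15.28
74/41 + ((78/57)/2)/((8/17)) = 20309/6232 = 3.26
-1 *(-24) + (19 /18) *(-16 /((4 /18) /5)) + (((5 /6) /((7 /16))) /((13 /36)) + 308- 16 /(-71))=-42.50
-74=-74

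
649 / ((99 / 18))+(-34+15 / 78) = 2189 / 26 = 84.19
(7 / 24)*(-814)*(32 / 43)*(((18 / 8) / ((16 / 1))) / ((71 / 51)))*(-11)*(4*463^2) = 1027870843923 / 6106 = 168337838.83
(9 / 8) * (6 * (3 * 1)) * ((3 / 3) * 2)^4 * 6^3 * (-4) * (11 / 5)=-3079296 / 5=-615859.20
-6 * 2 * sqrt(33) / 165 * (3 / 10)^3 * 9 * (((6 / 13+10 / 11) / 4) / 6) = -3969 * sqrt(33) / 3932500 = -0.01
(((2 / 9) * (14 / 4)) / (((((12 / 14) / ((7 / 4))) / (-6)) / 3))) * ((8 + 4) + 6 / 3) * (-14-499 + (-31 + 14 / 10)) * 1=217130.43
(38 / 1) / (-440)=-19 / 220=-0.09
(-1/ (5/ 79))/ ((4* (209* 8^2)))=-79/ 267520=-0.00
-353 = -353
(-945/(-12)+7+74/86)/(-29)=-14897/4988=-2.99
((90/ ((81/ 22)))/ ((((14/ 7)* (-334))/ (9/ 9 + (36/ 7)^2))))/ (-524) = 73975/ 38591028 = 0.00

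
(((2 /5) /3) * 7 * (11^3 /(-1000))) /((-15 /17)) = 158389 /112500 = 1.41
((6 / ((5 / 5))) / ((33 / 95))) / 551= 10 / 319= 0.03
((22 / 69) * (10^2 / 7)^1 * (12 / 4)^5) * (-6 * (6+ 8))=-2138400 / 23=-92973.91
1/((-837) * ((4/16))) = -4/837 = -0.00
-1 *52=-52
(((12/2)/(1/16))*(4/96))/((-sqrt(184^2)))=-1/46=-0.02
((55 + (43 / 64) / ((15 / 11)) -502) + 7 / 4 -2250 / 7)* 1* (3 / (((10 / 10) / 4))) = -5148769 / 560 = -9194.23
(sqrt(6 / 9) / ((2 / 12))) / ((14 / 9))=9 * sqrt(6) / 7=3.15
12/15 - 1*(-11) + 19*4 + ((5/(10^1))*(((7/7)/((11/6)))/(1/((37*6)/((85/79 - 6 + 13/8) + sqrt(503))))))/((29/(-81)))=27171457049327/313518059965 - 21547327104*sqrt(503)/62703611993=78.96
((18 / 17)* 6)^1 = 108 / 17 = 6.35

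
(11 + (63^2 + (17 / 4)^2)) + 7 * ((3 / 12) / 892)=7132547 / 1784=3998.06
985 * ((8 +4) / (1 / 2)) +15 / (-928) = 21937905 / 928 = 23639.98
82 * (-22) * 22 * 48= -1905024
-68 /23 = -2.96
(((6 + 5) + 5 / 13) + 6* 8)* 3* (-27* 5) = -312660 / 13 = -24050.77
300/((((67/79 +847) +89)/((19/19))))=23700/74011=0.32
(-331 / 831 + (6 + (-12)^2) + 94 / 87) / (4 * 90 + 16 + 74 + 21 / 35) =18156445 / 54295047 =0.33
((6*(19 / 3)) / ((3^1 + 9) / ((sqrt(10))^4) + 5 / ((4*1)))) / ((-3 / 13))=-49400 / 411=-120.19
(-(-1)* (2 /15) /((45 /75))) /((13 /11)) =22 /117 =0.19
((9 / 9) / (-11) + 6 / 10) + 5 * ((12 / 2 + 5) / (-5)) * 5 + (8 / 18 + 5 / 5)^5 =-156548738 / 3247695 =-48.20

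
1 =1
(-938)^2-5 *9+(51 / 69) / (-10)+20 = 202358353 / 230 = 879818.93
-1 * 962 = -962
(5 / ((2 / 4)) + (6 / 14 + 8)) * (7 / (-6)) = -43 / 2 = -21.50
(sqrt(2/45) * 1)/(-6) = -sqrt(10)/90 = -0.04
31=31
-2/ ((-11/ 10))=1.82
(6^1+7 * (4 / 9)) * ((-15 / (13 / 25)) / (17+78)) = -2050 / 741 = -2.77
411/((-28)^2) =411/784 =0.52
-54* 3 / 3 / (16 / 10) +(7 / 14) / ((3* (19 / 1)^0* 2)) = -101 / 3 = -33.67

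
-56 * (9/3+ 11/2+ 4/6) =-1540/3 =-513.33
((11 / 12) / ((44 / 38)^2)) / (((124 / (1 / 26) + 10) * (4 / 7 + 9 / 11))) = 361 / 2372832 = 0.00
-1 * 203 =-203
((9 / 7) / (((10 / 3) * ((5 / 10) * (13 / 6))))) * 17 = 2754 / 455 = 6.05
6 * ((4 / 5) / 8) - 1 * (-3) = 18 / 5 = 3.60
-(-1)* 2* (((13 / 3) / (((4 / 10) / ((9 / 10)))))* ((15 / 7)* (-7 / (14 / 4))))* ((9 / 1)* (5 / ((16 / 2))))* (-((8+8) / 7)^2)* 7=17191.84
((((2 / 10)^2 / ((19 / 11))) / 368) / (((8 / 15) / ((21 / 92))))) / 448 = 99 / 1646755840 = 0.00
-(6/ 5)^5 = -7776/ 3125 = -2.49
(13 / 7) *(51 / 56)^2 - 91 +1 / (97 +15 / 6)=-390756077 / 4368448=-89.45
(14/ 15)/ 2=0.47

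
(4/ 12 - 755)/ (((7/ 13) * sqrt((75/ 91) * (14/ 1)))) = -14716 * sqrt(78)/ 315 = -412.60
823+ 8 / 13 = 10707 / 13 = 823.62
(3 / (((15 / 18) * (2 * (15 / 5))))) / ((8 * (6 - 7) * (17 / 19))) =-57 / 680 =-0.08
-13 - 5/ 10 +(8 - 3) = -17/ 2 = -8.50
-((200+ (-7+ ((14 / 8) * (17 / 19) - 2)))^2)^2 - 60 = -45874455873131185 / 33362176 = -1375043878.23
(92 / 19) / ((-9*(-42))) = 46 / 3591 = 0.01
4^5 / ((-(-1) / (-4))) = -4096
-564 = -564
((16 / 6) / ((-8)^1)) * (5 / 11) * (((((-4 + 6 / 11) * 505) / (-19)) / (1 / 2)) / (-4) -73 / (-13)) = 28810 / 4719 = 6.11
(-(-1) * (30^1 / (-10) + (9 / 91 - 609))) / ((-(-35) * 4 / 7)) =-55683 / 1820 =-30.60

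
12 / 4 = 3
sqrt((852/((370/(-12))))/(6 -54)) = sqrt(78810)/370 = 0.76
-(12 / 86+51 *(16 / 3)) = -11702 / 43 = -272.14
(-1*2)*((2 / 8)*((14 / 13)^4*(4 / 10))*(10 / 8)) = -9604 / 28561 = -0.34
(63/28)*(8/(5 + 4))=2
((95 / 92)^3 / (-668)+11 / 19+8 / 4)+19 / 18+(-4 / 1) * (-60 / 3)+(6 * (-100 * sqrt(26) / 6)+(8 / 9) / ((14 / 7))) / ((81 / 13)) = 603070725342523 / 7204785801984 -1300 * sqrt(26) / 81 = 1.87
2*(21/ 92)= 21/ 46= 0.46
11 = 11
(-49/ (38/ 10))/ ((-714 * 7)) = 5/ 1938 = 0.00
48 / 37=1.30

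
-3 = -3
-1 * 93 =-93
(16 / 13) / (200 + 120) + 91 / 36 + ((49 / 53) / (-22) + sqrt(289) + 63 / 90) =20.19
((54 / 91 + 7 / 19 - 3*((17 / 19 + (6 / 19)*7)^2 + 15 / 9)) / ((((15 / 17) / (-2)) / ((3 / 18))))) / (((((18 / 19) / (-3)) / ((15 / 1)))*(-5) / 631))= 11617029917 / 155610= 74654.78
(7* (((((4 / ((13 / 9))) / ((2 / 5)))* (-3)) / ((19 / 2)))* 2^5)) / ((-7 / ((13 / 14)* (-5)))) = -43200 / 133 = -324.81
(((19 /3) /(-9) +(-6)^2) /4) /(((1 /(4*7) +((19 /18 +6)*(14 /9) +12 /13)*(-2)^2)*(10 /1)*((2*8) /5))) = 260169 /44937632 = 0.01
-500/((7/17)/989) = -8406500/7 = -1200928.57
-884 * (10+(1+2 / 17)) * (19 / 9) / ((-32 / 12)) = 7780.50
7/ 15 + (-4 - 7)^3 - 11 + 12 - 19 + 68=-19208/ 15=-1280.53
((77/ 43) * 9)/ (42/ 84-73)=-1386/ 6235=-0.22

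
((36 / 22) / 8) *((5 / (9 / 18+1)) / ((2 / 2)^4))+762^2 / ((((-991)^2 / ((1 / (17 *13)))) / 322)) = 7368880611 / 4774877822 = 1.54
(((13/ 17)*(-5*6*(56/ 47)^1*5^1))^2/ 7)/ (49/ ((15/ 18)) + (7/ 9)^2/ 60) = 1182729600000/ 26066551231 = 45.37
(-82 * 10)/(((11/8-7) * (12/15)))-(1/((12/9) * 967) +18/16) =12608659/69624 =181.10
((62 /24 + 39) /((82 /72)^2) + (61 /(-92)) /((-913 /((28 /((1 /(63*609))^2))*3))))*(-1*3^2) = -28528253952568533 /35299319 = -808181425.61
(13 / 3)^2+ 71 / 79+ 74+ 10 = 73714 / 711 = 103.68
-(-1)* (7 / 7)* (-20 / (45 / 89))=-356 / 9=-39.56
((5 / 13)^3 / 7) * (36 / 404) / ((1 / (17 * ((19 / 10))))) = 72675 / 3106558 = 0.02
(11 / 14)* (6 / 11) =3 / 7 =0.43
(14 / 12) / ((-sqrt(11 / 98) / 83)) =-4067 * sqrt(22) / 66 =-289.03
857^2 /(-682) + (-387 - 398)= -1861.90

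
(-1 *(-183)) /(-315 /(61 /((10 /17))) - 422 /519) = -98491149 /2072464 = -47.52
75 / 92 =0.82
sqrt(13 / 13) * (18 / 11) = 18 / 11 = 1.64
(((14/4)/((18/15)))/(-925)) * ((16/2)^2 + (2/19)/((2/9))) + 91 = 765961/8436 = 90.80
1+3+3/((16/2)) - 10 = -45/8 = -5.62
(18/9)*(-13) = -26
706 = 706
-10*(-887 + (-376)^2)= -1404890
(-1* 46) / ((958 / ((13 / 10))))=-299 / 4790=-0.06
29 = 29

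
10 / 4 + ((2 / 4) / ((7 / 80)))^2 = 3445 / 98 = 35.15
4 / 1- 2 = 2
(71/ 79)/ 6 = 71/ 474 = 0.15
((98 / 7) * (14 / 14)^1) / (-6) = -7 / 3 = -2.33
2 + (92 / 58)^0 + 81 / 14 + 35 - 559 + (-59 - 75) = -9089 / 14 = -649.21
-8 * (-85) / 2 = 340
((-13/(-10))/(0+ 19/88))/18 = 286/855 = 0.33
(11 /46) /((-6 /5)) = -55 /276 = -0.20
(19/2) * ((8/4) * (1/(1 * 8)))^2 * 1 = 19/32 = 0.59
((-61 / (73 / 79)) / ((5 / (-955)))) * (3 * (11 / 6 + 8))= 54305311 / 146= 371954.18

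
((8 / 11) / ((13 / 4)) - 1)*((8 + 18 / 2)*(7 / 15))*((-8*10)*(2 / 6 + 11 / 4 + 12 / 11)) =9704212 / 4719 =2056.41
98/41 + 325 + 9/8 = 107753/328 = 328.52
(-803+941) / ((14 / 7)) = 69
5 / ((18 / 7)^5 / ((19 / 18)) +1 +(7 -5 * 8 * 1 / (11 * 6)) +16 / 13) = 684969285 / 15772776196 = 0.04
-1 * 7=-7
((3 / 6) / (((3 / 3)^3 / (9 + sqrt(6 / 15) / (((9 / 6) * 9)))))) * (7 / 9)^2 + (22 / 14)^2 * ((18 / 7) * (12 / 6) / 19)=49 * sqrt(10) / 10935 + 397741 / 117306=3.40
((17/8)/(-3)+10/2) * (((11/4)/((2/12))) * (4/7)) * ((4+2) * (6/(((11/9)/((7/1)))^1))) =8343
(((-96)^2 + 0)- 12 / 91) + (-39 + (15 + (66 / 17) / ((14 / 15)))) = 14226255 / 1547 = 9196.03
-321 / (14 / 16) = -2568 / 7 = -366.86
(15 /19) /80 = 3 /304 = 0.01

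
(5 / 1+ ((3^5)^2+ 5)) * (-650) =-38388350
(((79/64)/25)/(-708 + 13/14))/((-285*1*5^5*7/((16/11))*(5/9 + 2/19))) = 237/9612857031250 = 0.00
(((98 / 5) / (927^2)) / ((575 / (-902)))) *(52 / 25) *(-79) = 0.01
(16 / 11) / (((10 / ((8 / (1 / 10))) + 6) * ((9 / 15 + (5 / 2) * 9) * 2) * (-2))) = -320 / 124509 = -0.00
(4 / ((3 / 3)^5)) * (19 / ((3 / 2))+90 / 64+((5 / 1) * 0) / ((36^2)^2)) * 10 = 6755 / 12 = 562.92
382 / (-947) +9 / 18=183 / 1894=0.10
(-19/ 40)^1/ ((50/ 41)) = -779/ 2000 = -0.39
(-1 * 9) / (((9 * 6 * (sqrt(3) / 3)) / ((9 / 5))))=-3 * sqrt(3) / 10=-0.52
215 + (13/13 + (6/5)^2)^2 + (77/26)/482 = 1730667197/7832500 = 220.96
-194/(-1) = 194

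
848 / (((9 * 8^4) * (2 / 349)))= 18497 / 4608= 4.01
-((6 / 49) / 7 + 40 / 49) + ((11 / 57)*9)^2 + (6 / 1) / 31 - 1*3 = -2393890 / 3838513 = -0.62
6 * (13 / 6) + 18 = 31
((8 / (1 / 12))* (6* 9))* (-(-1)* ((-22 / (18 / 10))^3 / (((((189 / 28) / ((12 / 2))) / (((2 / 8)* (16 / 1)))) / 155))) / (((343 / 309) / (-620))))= 26981657190400000 / 9261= 2913471243969.33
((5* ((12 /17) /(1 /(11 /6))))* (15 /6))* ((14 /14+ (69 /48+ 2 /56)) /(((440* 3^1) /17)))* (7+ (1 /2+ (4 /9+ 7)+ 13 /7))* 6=2932045 /56448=51.94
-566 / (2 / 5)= -1415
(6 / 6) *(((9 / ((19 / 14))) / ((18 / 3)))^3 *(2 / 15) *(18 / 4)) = 27783 / 34295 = 0.81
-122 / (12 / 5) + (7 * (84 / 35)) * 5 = 199 / 6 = 33.17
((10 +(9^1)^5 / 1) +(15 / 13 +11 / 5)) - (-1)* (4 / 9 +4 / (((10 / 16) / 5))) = 34570457 / 585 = 59094.80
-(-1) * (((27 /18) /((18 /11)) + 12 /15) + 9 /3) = 283 /60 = 4.72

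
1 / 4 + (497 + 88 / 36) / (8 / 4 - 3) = -17971 / 36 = -499.19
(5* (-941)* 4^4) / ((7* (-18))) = 602240 / 63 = 9559.37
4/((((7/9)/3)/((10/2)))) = 77.14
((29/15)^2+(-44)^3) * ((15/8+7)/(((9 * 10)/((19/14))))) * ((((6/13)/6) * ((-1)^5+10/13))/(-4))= -3693477013/73008000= -50.59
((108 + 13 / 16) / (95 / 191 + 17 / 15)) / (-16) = -4987965 / 1196032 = -4.17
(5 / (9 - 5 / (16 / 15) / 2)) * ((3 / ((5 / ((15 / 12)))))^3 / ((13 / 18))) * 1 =405 / 923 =0.44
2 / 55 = 0.04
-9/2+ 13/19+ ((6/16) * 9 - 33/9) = -1873/456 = -4.11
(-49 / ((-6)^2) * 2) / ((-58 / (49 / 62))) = 2401 / 64728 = 0.04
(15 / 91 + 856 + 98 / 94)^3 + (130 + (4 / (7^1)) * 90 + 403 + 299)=49280610203858951672 / 78238001933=629880735.53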